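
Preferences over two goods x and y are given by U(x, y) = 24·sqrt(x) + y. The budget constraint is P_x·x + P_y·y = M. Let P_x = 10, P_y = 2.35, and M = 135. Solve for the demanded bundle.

MU_x = 12/√x, MU_y = 1. Tangency: 12/√x = P_x/P_y.
Solve: √x = 12·P_y/P_x, so x*(P_x,P_y) = (12·P_y/P_x)², and y* = (M − P_x·x*)/P_y.
Plugging in: x* = (12·2.35/10)² = 7.9524, y* = 23.6068.

x* = 7.9524, y* = 23.6068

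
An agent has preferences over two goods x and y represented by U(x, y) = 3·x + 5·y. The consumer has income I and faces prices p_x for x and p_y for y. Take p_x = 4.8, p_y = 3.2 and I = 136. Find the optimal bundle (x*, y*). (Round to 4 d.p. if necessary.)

x* = 0, y* = 42.5

Linear utility — the consumer picks whichever good has higher MU/price: 3/4.8 = 0.625 vs 5/3.2 = 1.5625.
y gives more utility per dollar, so spend all income on y: y* = I/p_y, x* = 0.
Numerically: x* = 0, y* = 42.5.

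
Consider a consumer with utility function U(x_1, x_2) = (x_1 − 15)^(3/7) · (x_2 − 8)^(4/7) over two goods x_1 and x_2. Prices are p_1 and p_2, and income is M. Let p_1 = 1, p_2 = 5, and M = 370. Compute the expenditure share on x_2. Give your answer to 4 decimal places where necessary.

share on x_2 = 0.5946

Let x_1' = x_1−15, x_2' = x_2−8. MRS = (3/4)·x_2'/x_1' = p_1/p_2.
After buying the subsistence bundle (15, 8), a share 3/7 of the remaining income goes to x_1: x_1* = 15 + 3/7·(M − 15p_1 − 8p_2)/p_1.
Discretionary income = 370 − 15·1 − 8·5 = 315; x_1* = 15 + 3/7·315/1 = 150; x_2* = 8 + 4/7·315/5 = 44.
Expenditure on x_2: 5·44 = 220; share = 0.5946.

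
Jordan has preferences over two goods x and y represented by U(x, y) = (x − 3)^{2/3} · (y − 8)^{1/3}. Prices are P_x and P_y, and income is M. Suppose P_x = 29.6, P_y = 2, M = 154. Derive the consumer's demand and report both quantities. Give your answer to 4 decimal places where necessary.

x* = 4.1081, y* = 16.2

MRS = 2·(y−8)/(x−3). Tangency with P_x/P_y gives y−8 = (1/2)·(P_x/P_y)·(x−3).
Substituting into the budget: x* = 3 + 2/3·(M − 3·P_x − 8·P_y)/P_x, and y* = 8 + 1/3·(…)/P_y.
Discretionary income = 154 − 3·29.6 − 8·2 = 49.2; x* = 3 + 2/3·49.2/29.6 = 4.1081; y* = 8 + 1/3·49.2/2 = 16.2.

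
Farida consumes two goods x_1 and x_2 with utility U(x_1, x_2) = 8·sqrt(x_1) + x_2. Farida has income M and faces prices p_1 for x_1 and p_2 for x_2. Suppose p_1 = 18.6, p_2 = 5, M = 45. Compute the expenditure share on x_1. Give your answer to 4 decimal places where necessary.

share on x_1 = 0.4779

Utility is quasi-linear in x_2; the FOC for x_1 is 4/√x_1 = p_1/p_2.
Solve: √x_1 = 4·p_2/p_1, so x_1*(p_1,p_2) = (4·p_2/p_1)², and x_2* = (M − p_1·x_1*)/p_2.
Plugging in: x_1* = (4·5/18.6)² = 1.1562, x_2* = 4.6989.
Expenditure on x_1: 18.6·1.1562 = 21.5054; share = 0.4779.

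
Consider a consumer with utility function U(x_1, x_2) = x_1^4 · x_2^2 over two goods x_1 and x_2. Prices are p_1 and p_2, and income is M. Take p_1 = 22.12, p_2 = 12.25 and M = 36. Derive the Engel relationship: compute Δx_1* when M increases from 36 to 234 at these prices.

Tangency: MRS = 2·x_2/x_1 = p_1/p_2.
Rearranging, p_2·x_2 = (1/2)·p_1·x_1. Substituting into the budget gives p_1·x_1·(1 + (1/2)) = M.
Demand: x_1*(p_1,p_2,M) = 2/3·M/p_1 and x_2* = 1/3·M/p_2.
At p_1=22.12, p_2=12.25, M=36: x_1* = 2/3·36/22.12 = 1.085.
At M' = 234: x_1* = 7.0524. Change: 7.0524 − 1.085 = 5.9675.

Δx_1* = 5.9675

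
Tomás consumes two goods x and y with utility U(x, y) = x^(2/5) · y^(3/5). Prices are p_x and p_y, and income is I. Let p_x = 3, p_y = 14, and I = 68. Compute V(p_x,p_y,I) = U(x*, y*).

V = 4.5888

MU_x/MU_y = (0.4·y)/(0.6·x); tangency sets this equal to p_x/p_y.
Rearranging, p_y·y = (3/2)·p_x·x. Substituting into the budget gives p_x·x·(1 + (3/2)) = I.
Demand: x*(p_x,p_y,I) = 0.4·I/p_x and y* = 0.6·I/p_y.
At p_x=3, p_y=14, I=68: x* = 0.4·68/3 = 9.0667, y* = 2.9143.
Utility at the optimum: U(9.0667, 2.9143) = 4.5888.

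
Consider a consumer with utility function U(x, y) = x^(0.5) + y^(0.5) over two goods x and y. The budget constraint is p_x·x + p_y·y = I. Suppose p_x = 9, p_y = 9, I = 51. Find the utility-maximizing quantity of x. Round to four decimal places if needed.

MU_x ∝ x^(-0.5), MU_y ∝ y^(-0.5), so MRS = (y/x)^(0.5) = p_x/p_y.
Solve for the ratio: y/x = [p_x/p_y]^(2).
Substitute y = (y/x)·x into the budget: x* = I/(p_x + p_y·(y/x)).
Numerically y/x = 1, so x* = 51/(9 + 9·1) = 2.8333.

x* = 2.8333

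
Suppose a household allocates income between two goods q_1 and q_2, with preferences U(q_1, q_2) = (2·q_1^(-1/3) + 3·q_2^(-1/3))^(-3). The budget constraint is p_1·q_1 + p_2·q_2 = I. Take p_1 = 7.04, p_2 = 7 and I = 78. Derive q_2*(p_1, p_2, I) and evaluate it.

q_2* = 6.4082

MU_q_1 ∝ 2·q_1^(-4/3), MU_q_2 ∝ 3·q_2^(-4/3), so MRS = (2/3)·(q_2/q_1)^(4/3) = p_1/p_2.
Solve for the ratio: q_2/q_1 = [(3/2)·p_1/p_2]^(0.75).
With the ratio pinned down, the budget gives q_1* = I/(p_1 + p_2·(q_2/q_1)) and q_2* = (q_2/q_1)·q_1*.
Numerically q_2/q_1 = 1.361208, so q_1* = 78/(7.04 + 7·1.361208) = 4.7077 and q_2* = 1.361208·4.7077 = 6.4082.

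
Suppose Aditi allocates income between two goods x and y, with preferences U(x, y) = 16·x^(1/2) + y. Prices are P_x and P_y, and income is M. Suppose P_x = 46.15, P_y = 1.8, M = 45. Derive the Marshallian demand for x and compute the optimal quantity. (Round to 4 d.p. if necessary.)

x* = 0.0974

Plugging in: x* = (8·1.8/46.15)² = 0.0974.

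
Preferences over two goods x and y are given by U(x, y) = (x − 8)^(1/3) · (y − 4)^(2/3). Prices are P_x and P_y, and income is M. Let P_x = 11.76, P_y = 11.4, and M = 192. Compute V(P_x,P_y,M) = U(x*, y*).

V = 2.4034

MRS = (1/2)·(y−4)/(x−8). Tangency with P_x/P_y gives y−4 = 2·(P_x/P_y)·(x−8).
Substituting into the budget: x* = 8 + 1/3·(M − 8·P_x − 4·P_y)/P_x, and y* = 4 + 2/3·(…)/P_y.
Discretionary income = 192 − 8·11.76 − 4·11.4 = 52.32; x* = 8 + 1/3·52.32/11.76 = 9.483; y* = 4 + 2/3·52.32/11.4 = 7.0596.
Utility at the optimum: U(9.483, 7.0596) = 2.4034.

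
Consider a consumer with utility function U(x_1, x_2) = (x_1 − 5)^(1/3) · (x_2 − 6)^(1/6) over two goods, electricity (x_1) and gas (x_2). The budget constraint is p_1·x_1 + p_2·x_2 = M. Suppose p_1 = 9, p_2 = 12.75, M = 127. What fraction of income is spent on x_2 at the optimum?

MRS = 2·(x_2−6)/(x_1−5). Tangency with p_1/p_2 gives x_2−6 = (1/2)·(p_1/p_2)·(x_1−5).
After buying the subsistence bundle (5, 6), a share 2/3 of the remaining income goes to x_1: x_1* = 5 + 2/3·(M − 5p_1 − 6p_2)/p_1.
Discretionary income = 127 − 5·9 − 6·12.75 = 5.5; x_1* = 5 + 2/3·5.5/9 = 5.4074; x_2* = 6 + 1/3·5.5/12.75 = 6.1438.
Expenditure on x_2: 12.75·6.1438 = 78.3333; share = 0.6168.

share on x_2 = 0.6168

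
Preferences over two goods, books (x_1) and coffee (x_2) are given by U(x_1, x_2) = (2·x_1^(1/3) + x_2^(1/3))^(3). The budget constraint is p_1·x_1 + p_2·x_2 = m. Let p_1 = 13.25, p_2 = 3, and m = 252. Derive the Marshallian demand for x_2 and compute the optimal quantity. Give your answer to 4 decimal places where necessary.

x_2* = 35.8079

MRS = MU_x_1/MU_x_2 = 2·(x_2/x_1)^(2/3). Set equal to p_1/p_2.
Solve for the ratio: x_2/x_1 = [(1/2)·p_1/p_2]^(1.5).
With the ratio pinned down, the budget gives x_1* = m/(p_1 + p_2·(x_2/x_1)) and x_2* = (x_2/x_1)·x_1*.
Numerically x_2/x_1 = 3.281685, so x_1* = 252/(13.25 + 3·3.281685) = 10.9114 and x_2* = 3.281685·10.9114 = 35.8079.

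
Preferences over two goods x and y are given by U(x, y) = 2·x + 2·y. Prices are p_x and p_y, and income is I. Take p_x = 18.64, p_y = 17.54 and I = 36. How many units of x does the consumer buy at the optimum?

Perfect substitutes: compare marginal utility per dollar. 2/p_x vs 2/p_y → 0.1073 vs 0.114.
y gives more utility per dollar, so spend all income on y: y* = I/p_y, x* = 0.
Numerically: x* = 0, y* = 2.0525.

x* = 0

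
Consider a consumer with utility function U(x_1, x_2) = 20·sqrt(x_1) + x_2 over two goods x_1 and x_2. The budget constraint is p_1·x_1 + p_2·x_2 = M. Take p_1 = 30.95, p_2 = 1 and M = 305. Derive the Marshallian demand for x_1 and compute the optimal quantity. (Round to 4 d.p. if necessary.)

x_1* = 0.1044

Plugging in: x_1* = (10·1/30.95)² = 0.1044.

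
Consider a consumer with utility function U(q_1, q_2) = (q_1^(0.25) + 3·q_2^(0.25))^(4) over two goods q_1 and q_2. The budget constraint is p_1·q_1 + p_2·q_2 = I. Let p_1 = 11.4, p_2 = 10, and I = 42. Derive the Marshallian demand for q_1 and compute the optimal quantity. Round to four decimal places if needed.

From the CES first-order condition, (1/3)·(q_2/q_1)^(0.75) = p_1/p_2.
Hence q_2/q_1 = (3·p_1/p_2)^(1/(0.75)), i.e. raised to the 4/3 power.
With the ratio pinned down, the budget gives q_1* = I/(p_1 + p_2·(q_2/q_1)) and q_2* = (q_2/q_1)·q_1*.
Numerically q_2/q_1 = 5.152699, so q_1* = 42/(11.4 + 10·5.152699) = 0.6674.

q_1* = 0.6674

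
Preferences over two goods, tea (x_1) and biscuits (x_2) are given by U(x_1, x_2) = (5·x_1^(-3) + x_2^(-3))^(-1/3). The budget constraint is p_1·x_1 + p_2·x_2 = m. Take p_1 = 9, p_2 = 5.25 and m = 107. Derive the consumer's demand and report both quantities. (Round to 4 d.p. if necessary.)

With the ratio pinned down, the budget gives x_1* = m/(p_1 + p_2·(x_2/x_1)) and x_2* = (x_2/x_1)·x_1*.
Numerically x_2/x_1 = 0.765206, so x_1* = 107/(9 + 5.25·0.765206) = 8.2198 and x_2* = 0.765206·8.2198 = 6.2898.

x_1* = 8.2198, x_2* = 6.2898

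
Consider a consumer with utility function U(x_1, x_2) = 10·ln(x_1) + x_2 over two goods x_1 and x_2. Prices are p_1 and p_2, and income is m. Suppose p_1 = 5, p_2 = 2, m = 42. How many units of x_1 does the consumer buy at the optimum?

x_1* = 4

MU_x_1 = 10/x_1, MU_x_2 = 1. Tangency: 10/x_1 = p_1/p_2.
So x_1*(p_1,p_2) = 10·p_2/p_1, independent of income; and x_2* = (m − 10·p_2)/p_2.
At the given prices: x_1* = 10·2/5 = 4.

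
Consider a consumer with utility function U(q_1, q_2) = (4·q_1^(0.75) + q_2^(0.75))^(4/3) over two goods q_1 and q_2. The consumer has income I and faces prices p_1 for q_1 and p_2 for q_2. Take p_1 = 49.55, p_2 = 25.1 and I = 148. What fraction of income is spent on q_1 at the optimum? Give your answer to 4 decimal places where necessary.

MU_q_1 ∝ 4·q_1^(-0.25), MU_q_2 ∝ q_2^(-0.25), so MRS = 4·(q_2/q_1)^(0.25) = p_1/p_2.
Hence q_2/q_1 = ((1/4)·p_1/p_2)^(1/(0.25)), i.e. raised to the 4 power.
With the ratio pinned down, the budget gives q_1* = I/(p_1 + p_2·(q_2/q_1)) and q_2* = (q_2/q_1)·q_1*.
Numerically q_2/q_1 = 0.059325, so q_1* = 148/(49.55 + 25.1·0.059325) = 2.8997 and q_2* = 0.059325·2.8997 = 0.172.
Expenditure on q_1: 49.55·2.8997 = 143.6821; share = 0.9708.

share on q_1 = 0.9708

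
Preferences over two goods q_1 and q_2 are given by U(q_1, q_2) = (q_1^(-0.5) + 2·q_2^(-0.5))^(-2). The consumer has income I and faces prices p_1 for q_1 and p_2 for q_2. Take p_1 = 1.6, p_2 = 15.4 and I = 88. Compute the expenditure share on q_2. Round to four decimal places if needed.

share on q_2 = 0.7715

Numerically q_2/q_1 = 0.350821, so q_1* = 88/(1.6 + 15.4·0.350821) = 12.5667 and q_2* = 0.350821·12.5667 = 4.4087.
Expenditure on q_2: 15.4·4.4087 = 67.8933; share = 0.7715.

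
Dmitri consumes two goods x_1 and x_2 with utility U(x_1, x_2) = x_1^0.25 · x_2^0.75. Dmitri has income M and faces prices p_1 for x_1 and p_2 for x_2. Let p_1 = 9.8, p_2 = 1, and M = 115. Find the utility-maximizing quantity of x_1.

Tangency: MRS = (1/3)·x_2/x_1 = p_1/p_2.
So 0.25·p_2·x_2 = 0.75·p_1·x_1; combined with the budget, a share 0.25 of income goes to x_1.
Demand: x_1*(p_1,p_2,M) = 0.25·M/p_1 and x_2* = 0.75·M/p_2.
At p_1=9.8, p_2=1, M=115: x_1* = 0.25·115/9.8 = 2.9337.

x_1* = 2.9337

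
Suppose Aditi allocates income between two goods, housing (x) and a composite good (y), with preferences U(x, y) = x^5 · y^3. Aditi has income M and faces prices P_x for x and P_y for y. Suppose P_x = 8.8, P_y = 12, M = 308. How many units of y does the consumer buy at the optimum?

y* = 9.625

Demand: x*(P_x,P_y,M) = 0.625·M/P_x and y* = 0.375·M/P_y.
At P_x=8.8, P_y=12, M=308: y* = 0.375·308/12 = 9.625.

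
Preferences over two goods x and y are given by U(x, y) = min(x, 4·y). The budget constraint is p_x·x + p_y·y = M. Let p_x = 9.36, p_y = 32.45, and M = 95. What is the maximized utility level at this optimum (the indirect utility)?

Leontief preferences: the optimum is at the kink where x/4 = y/1, i.e. y = (1/4)·x.
Budget: p_x·x + p_y·(1/4)·x = M, so (4·p_x + p_y)·x = 4·M.
Demand: x*(p_x,p_y,M) = 4·M/(4·p_x + p_y), y* = M/(4·p_x + p_y).
Here 4·9.36 + 32.45 = 69.89, giving x* = 5.4371 and y* = 1.3593.
Utility at the optimum: U(5.4371, 1.3593) = 5.4371.

V = 5.4371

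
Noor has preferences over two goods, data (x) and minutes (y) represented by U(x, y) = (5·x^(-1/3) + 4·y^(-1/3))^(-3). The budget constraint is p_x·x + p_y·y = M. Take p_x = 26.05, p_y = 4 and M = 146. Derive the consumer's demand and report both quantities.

x* = 3.6643, y* = 12.6363

Substitute y = (y/x)·x into the budget: x* = M/(p_x + p_y·(y/x)).
Numerically y/x = 3.448485, so x* = 146/(26.05 + 4·3.448485) = 3.6643 and y* = 3.448485·3.6643 = 12.6363.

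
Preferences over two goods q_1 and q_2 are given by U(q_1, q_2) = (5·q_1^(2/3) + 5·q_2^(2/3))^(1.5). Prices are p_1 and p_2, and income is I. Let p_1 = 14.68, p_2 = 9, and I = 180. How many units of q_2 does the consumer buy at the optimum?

q_2* = 14.5363

MU_q_1 ∝ 5·q_1^(-1/3), MU_q_2 ∝ 5·q_2^(-1/3), so MRS = (q_2/q_1)^(1/3) = p_1/p_2.
Solve for the ratio: q_2/q_1 = [p_1/p_2]^(3).
With the ratio pinned down, the budget gives q_1* = I/(p_1 + p_2·(q_2/q_1)) and q_2* = (q_2/q_1)·q_1*.
Numerically q_2/q_1 = 4.339609, so q_1* = 180/(14.68 + 9·4.339609) = 3.3497 and q_2* = 4.339609·3.3497 = 14.5363.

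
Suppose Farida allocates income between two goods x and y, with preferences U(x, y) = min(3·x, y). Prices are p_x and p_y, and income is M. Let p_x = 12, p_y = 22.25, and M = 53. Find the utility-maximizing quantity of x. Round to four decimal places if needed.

x* = 0.673

With perfect complements, no substitution: consume in ratio x:y = 1:3.
Budget: p_x·x + p_y·3·x = M, so (p_x + 3·p_y)·x = M.
Demand: x*(p_x,p_y,M) = M/(p_x + 3·p_y), y* = 3·M/(p_x + 3·p_y).
Here 12 + 3·22.25 = 78.75, giving x* = 0.673.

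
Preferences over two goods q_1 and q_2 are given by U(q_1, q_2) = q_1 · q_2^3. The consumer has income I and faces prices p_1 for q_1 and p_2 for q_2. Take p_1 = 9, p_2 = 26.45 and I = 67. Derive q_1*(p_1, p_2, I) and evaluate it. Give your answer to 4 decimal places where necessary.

Tangency: MRS = (1/3)·q_2/q_1 = p_1/p_2.
Rearranging, p_2·q_2 = 3·p_1·q_1. Substituting into the budget gives p_1·q_1·(1 + 3) = I.
Demand: q_1*(p_1,p_2,I) = 0.25·I/p_1 and q_2* = 0.75·I/p_2.
At p_1=9, p_2=26.45, I=67: q_1* = 0.25·67/9 = 1.8611.

q_1* = 1.8611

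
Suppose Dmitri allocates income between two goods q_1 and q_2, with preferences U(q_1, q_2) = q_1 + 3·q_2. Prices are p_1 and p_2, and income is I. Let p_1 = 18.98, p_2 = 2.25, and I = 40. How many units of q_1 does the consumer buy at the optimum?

Perfect substitutes: compare marginal utility per dollar. 1/p_1 vs 3/p_2 → 0.0527 vs 1.3333.
q_2 gives more utility per dollar, so spend all income on q_2: q_2* = I/p_2, q_1* = 0.
Numerically: q_1* = 0, q_2* = 17.7778.

q_1* = 0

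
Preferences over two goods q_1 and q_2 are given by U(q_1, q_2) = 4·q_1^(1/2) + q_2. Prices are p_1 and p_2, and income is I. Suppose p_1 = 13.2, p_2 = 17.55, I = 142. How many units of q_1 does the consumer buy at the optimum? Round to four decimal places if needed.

Solve: √q_1 = 2·p_2/p_1, so q_1*(p_1,p_2) = (2·p_2/p_1)², and q_2* = (I − p_1·q_1*)/p_2.
Plugging in: q_1* = (2·17.55/13.2)² = 7.0708.

q_1* = 7.0708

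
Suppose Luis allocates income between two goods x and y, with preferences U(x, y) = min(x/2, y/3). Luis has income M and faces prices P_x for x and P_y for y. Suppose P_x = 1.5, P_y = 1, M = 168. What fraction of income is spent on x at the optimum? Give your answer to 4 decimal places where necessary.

share on x = 0.5

Here 2·1.5 + 3·1 = 6, giving x* = 56 and y* = 84.
Expenditure on x: 1.5·56 = 84; share = 0.5.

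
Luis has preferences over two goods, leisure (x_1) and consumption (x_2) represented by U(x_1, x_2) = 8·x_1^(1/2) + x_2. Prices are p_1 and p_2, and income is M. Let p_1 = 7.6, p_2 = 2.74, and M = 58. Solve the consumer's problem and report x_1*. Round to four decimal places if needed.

x_1* = 2.0797

Solve: √x_1 = 4·p_2/p_1, so x_1*(p_1,p_2) = (4·p_2/p_1)², and x_2* = (M − p_1·x_1*)/p_2.
Plugging in: x_1* = (4·2.74/7.6)² = 2.0797.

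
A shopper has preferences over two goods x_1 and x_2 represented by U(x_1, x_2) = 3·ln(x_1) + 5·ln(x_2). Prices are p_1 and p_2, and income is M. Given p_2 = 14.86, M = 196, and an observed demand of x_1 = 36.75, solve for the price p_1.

p_1 = 2

The MRS is (3/5)·x_2/x_1. Set MRS = p_1/p_2.
So 3·p_2·x_2 = 5·p_1·x_1; combined with the budget, a share 0.375 of income goes to x_1.
Demand: x_1*(p_1,p_2,M) = 0.375·M/p_1 and x_2* = 0.625·M/p_2.
Set x_1* = 36.75 in the demand function and solve for p_1: p_1 = 2.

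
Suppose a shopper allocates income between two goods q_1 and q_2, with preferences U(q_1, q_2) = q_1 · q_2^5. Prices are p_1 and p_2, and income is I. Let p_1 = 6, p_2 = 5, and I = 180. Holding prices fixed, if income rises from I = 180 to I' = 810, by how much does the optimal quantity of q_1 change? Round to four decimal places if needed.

MU_q_1/MU_q_2 = (q_2)/(5·q_1); tangency sets this equal to p_1/p_2.
Rearranging, p_2·q_2 = 5·p_1·q_1. Substituting into the budget gives p_1·q_1·(1 + 5) = I.
Demand: q_1*(p_1,p_2,I) = 1/6·I/p_1 and q_2* = 5/6·I/p_2.
At p_1=6, p_2=5, I=180: q_1* = 1/6·180/6 = 5.
At I' = 810: q_1* = 22.5. Change: 22.5 − 5 = 17.5.

Δq_1* = 17.5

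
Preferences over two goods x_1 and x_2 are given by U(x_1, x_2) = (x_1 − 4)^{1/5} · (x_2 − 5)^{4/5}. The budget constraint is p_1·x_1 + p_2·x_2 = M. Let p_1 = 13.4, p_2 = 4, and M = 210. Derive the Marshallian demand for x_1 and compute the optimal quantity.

This is Cobb-Douglas in (x_1−4, x_2−5): tangency gives 0.2·p_2·(x_2−5) = 0.8·p_1·(x_1−4).
After buying the subsistence bundle (4, 5), a share 0.2 of the remaining income goes to x_1: x_1* = 4 + 0.2·(M − 4p_1 − 5p_2)/p_1.
Discretionary income = 210 − 4·13.4 − 5·4 = 136.4; x_1* = 4 + 0.2·136.4/13.4 = 6.0358.

x_1* = 6.0358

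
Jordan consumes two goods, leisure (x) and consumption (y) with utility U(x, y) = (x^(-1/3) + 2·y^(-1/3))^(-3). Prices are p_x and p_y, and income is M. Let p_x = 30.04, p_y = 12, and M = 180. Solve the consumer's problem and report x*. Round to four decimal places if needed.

x* = 2.5639

From the CES first-order condition, (1/2)·(y/x)^(4/3) = p_x/p_y.
Solve for the ratio: y/x = [2·p_x/p_y]^(0.75).
Substitute y = (y/x)·x into the budget: x* = M/(p_x + p_y·(y/x)).
Numerically y/x = 3.347045, so x* = 180/(30.04 + 12·3.347045) = 2.5639.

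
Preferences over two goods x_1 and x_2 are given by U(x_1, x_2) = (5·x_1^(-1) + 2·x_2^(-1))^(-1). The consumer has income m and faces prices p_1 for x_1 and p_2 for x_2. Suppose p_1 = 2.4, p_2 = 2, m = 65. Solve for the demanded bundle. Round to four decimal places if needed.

From the CES first-order condition, (5/2)·(x_2/x_1)^(2) = p_1/p_2.
Hence x_2/x_1 = ((2/5)·p_1/p_2)^(1/(2)), i.e. raised to the 0.5 power.
With the ratio pinned down, the budget gives x_1* = m/(p_1 + p_2·(x_2/x_1)) and x_2* = (x_2/x_1)·x_1*.
Numerically x_2/x_1 = 0.69282, so x_1* = 65/(2.4 + 2·0.69282) = 17.1701 and x_2* = 0.69282·17.1701 = 11.8958.

x_1* = 17.1701, x_2* = 11.8958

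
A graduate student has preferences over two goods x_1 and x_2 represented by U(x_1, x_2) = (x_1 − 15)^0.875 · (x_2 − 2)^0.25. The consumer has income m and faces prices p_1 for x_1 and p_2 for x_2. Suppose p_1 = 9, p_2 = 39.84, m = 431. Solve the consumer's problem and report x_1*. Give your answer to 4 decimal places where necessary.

x_1* = 33.6943

MRS = (7/2)·(x_2−2)/(x_1−15). Tangency with p_1/p_2 gives x_2−2 = (2/7)·(p_1/p_2)·(x_1−15).
Substituting into the budget: x_1* = 15 + 7/9·(m − 15·p_1 − 2·p_2)/p_1, and x_2* = 2 + 2/9·(…)/p_2.
Discretionary income = 431 − 15·9 − 2·39.84 = 216.32; x_1* = 15 + 7/9·216.32/9 = 33.6943.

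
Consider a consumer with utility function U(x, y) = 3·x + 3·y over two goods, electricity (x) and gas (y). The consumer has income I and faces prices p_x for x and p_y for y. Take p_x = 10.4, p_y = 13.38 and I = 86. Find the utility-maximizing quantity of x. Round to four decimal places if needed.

x* = 8.2692

Perfect substitutes: compare marginal utility per dollar. 3/p_x vs 3/p_y → 0.2885 vs 0.2242.
x gives more utility per dollar, so spend all income on x: x* = I/p_x, y* = 0.
Numerically: x* = 8.2692, y* = 0.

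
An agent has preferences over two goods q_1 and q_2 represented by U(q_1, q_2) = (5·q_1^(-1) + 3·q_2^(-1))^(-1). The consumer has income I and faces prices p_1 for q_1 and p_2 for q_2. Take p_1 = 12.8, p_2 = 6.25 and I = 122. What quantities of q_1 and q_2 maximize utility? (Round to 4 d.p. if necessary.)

Substitute q_2 = (q_2/q_1)·q_1 into the budget: q_1* = I/(p_1 + p_2·(q_2/q_1)).
Numerically q_2/q_1 = 1.108513, so q_1* = 122/(12.8 + 6.25·1.108513) = 6.184 and q_2* = 1.108513·6.184 = 6.8551.

q_1* = 6.184, q_2* = 6.8551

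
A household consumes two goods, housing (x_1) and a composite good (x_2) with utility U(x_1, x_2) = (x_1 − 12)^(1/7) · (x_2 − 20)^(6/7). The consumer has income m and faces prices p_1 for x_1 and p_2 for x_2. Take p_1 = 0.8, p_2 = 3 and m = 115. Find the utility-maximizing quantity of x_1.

MRS = (1/6)·(x_2−20)/(x_1−12). Tangency with p_1/p_2 gives x_2−20 = 6·(p_1/p_2)·(x_1−12).
After buying the subsistence bundle (12, 20), a share 1/7 of the remaining income goes to x_1: x_1* = 12 + 1/7·(m − 12p_1 − 20p_2)/p_1.
Discretionary income = 115 − 12·0.8 − 20·3 = 45.4; x_1* = 12 + 1/7·45.4/0.8 = 20.1071.

x_1* = 20.1071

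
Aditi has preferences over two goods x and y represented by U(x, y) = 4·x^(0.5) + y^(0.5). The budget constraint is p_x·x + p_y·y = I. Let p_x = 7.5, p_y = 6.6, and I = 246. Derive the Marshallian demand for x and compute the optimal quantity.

MRS = MU_x/MU_y = 4·(y/x)^(0.5). Set equal to p_x/p_y.
Solve for the ratio: y/x = [(1/4)·p_x/p_y]^(2).
With the ratio pinned down, the budget gives x* = I/(p_x + p_y·(y/x)) and y* = (y/x)·x*.
Numerically y/x = 0.080708, so x* = 246/(7.5 + 6.6·0.080708) = 30.6249.

x* = 30.6249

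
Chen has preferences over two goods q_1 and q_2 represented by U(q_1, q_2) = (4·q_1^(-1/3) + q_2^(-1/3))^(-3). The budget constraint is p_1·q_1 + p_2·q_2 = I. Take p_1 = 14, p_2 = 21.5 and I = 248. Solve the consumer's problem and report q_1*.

From the CES first-order condition, 4·(q_2/q_1)^(4/3) = p_1/p_2.
Solve for the ratio: q_2/q_1 = [(1/4)·p_1/p_2]^(0.75).
Substitute q_2 = (q_2/q_1)·q_1 into the budget: q_1* = I/(p_1 + p_2·(q_2/q_1)).
Numerically q_2/q_1 = 0.256284, so q_1* = 248/(14 + 21.5·0.256284) = 12.7114.

q_1* = 12.7114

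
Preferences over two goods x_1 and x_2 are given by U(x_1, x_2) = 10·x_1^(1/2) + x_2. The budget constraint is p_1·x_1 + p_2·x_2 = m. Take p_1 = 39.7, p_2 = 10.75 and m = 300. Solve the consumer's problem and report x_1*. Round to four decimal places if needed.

Set MRS = p_1/p_2: 5·x_1^(−1/2) = p_1/p_2.
Thus x_1* = (5·p_2/p_1)² — independent of m — with the rest of income spent on x_2.
Plugging in: x_1* = (5·10.75/39.7)² = 1.8331.

x_1* = 1.8331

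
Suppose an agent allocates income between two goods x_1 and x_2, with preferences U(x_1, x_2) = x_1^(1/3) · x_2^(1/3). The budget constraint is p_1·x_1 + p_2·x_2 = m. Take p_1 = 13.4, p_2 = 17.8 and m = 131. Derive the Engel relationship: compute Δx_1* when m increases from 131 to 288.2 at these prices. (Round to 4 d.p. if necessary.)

Δx_1* = 5.8657

MU_x_1/MU_x_2 = (1/3·x_2)/(1/3·x_1); tangency sets this equal to p_1/p_2.
So 1/3·p_2·x_2 = 1/3·p_1·x_1; combined with the budget, a share 0.5 of income goes to x_1.
Demand: x_1*(p_1,p_2,m) = 0.5·m/p_1 and x_2* = 0.5·m/p_2.
At p_1=13.4, p_2=17.8, m=131: x_1* = 0.5·131/13.4 = 4.8881.
At m' = 288.2: x_1* = 10.7537. Change: 10.7537 − 4.8881 = 5.8657.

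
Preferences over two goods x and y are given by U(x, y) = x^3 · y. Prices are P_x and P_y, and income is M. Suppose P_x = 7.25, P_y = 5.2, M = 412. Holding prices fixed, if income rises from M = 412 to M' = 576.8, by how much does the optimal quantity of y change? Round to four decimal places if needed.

Δy* = 7.9231

The MRS is 3·y/x. Set MRS = P_x/P_y.
Rearranging, P_y·y = (1/3)·P_x·x. Substituting into the budget gives P_x·x·(1 + (1/3)) = M.
Demand: x*(P_x,P_y,M) = 0.75·M/P_x and y* = 0.25·M/P_y.
At P_x=7.25, P_y=5.2, M=412: y* = 0.25·412/5.2 = 19.8077.
At M' = 576.8: y* = 27.7308. Change: 27.7308 − 19.8077 = 7.9231.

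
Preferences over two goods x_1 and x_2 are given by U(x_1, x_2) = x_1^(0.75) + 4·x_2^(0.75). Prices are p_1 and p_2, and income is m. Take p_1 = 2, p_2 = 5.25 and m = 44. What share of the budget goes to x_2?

share on x_2 = 0.934

MRS = MU_x_1/MU_x_2 = (1/4)·(x_2/x_1)^(0.25). Set equal to p_1/p_2.
Solve for the ratio: x_2/x_1 = [4·p_1/p_2]^(4).
With the ratio pinned down, the budget gives x_1* = m/(p_1 + p_2·(x_2/x_1)) and x_2* = (x_2/x_1)·x_1*.
Numerically x_2/x_1 = 5.391663, so x_1* = 44/(2 + 5.25·5.391663) = 1.4518 and x_2* = 5.391663·1.4518 = 7.8279.
Expenditure on x_2: 5.25·7.8279 = 41.0963; share = 0.934.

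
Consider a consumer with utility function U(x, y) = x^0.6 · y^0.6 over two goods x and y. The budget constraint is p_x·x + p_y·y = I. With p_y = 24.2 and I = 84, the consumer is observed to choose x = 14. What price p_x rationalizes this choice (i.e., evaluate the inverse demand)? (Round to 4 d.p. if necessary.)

Tangency: MRS = y/x = p_x/p_y.
Rearranging, p_y·y = p_x·x. Substituting into the budget gives p_x·x·(1 + 1) = I.
Demand: x*(p_x,p_y,I) = 0.5·I/p_x and y* = 0.5·I/p_y.
Set x* = 14 in the demand function and solve for p_x: p_x = 3.

p_x = 3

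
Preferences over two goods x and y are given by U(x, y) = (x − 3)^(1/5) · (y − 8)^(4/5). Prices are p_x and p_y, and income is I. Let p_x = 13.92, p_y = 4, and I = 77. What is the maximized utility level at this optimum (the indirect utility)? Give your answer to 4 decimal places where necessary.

V = 0.3827

MRS = (1/4)·(y−8)/(x−3). Tangency with p_x/p_y gives y−8 = 4·(p_x/p_y)·(x−3).
After buying the subsistence bundle (3, 8), a share 0.2 of the remaining income goes to x: x* = 3 + 0.2·(I − 3p_x − 8p_y)/p_x.
Discretionary income = 77 − 3·13.92 − 8·4 = 3.24; x* = 3 + 0.2·3.24/13.92 = 3.0466; y* = 8 + 0.8·3.24/4 = 8.648.
Utility at the optimum: U(3.0466, 8.648) = 0.3827.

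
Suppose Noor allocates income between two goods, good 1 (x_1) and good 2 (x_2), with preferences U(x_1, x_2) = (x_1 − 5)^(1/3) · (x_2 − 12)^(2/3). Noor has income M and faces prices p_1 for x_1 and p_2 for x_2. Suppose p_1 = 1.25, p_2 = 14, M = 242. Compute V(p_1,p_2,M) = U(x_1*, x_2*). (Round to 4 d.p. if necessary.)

MRS = (1/2)·(x_2−12)/(x_1−5). Tangency with p_1/p_2 gives x_2−12 = 2·(p_1/p_2)·(x_1−5).
After buying the subsistence bundle (5, 12), a share 1/3 of the remaining income goes to x_1: x_1* = 5 + 1/3·(M − 5p_1 − 12p_2)/p_1.
Discretionary income = 242 − 5·1.25 − 12·14 = 67.75; x_1* = 5 + 1/3·67.75/1.25 = 23.0667; x_2* = 12 + 2/3·67.75/14 = 15.2262.
Utility at the optimum: U(23.0667, 15.2262) = 5.7291.

V = 5.7291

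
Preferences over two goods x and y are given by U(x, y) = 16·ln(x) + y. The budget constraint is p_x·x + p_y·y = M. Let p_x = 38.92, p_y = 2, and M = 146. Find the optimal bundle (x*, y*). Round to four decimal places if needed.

x* = 0.8222, y* = 57

MU_x = 16/x, MU_y = 1. Tangency: 16/x = p_x/p_y.
So x*(p_x,p_y) = 16·p_y/p_x, independent of income; and y* = (M − 16·p_y)/p_y.
At the given prices: x* = 16·2/38.92 = 0.8222, and y* = 57.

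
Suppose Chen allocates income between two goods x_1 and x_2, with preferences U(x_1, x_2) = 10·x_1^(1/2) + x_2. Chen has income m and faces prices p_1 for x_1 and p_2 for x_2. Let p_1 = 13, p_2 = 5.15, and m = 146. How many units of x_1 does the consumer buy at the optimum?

x_1* = 3.9234

Utility is quasi-linear in x_2; the FOC for x_1 is 5/√x_1 = p_1/p_2.
Thus x_1* = (5·p_2/p_1)² — independent of m — with the rest of income spent on x_2.
Plugging in: x_1* = (5·5.15/13)² = 3.9234.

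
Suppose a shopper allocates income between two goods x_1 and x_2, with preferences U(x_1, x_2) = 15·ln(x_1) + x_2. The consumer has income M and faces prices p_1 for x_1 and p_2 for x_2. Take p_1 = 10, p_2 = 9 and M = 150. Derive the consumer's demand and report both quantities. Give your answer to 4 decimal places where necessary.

x_1* = 13.5, x_2* = 1.6667

Set MRS = p_1/p_2: (15/x_1)/1 = p_1/p_2.
So x_1*(p_1,p_2) = 15·p_2/p_1, independent of income; and x_2* = (M − 15·p_2)/p_2.
At the given prices: x_1* = 15·9/10 = 13.5, and x_2* = 1.6667.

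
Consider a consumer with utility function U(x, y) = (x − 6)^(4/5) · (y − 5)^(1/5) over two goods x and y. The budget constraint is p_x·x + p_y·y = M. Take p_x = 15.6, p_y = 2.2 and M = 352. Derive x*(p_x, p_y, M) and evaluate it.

Substituting into the budget: x* = 6 + 0.8·(M − 6·p_x − 5·p_y)/p_x, and y* = 5 + 0.2·(…)/p_y.
Discretionary income = 352 − 6·15.6 − 5·2.2 = 247.4; x* = 6 + 0.8·247.4/15.6 = 18.6872.

x* = 18.6872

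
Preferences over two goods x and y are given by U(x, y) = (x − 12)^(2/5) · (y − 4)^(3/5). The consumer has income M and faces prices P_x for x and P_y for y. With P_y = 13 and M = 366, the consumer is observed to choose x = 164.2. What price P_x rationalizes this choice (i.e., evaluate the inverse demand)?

Let x' = x−12, y' = y−4. MRS = (2/3)·y'/x' = P_x/P_y.
Substituting into the budget: x* = 12 + 0.4·(M − 12·P_x − 4·P_y)/P_x, and y* = 4 + 0.6·(…)/P_y.
Set x* = 164.2 in the demand function and solve for P_x: P_x = 0.8.

P_x = 0.8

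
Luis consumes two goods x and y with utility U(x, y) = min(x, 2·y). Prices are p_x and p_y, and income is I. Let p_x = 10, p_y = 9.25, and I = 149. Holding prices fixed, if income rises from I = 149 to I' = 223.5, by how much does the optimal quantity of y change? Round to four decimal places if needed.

Δy* = 2.547

With perfect complements, no substitution: consume in ratio x:y = 2:1.
Budget: p_x·x + p_y·(1/2)·x = I, so (2·p_x + p_y)·x = 2·I.
Demand: x*(p_x,p_y,I) = 2·I/(2·p_x + p_y), y* = I/(2·p_x + p_y).
Here 2·10 + 9.25 = 29.25, giving y* = 5.094.
At I' = 223.5: y* = 7.641. Change: 7.641 − 5.094 = 2.547.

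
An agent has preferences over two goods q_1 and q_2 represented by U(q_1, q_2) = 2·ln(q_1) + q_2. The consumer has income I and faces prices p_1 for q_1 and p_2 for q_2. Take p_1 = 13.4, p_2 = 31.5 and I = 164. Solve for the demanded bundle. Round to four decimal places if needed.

MU_q_1 = 2/q_1, MU_q_2 = 1. Tangency: 2/q_1 = p_1/p_2.
So q_1*(p_1,p_2) = 2·p_2/p_1, independent of income; and q_2* = (I − 2·p_2)/p_2.
At the given prices: q_1* = 2·31.5/13.4 = 4.7015, and q_2* = 3.2063.

q_1* = 4.7015, q_2* = 3.2063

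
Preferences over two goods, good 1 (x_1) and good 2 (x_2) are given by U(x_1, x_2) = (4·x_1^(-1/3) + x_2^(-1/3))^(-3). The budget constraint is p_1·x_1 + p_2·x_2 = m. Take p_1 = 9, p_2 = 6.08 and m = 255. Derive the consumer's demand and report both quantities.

x_1* = 21.456, x_2* = 10.1802

MRS = MU_x_1/MU_x_2 = 4·(x_2/x_1)^(4/3). Set equal to p_1/p_2.
Solve for the ratio: x_2/x_1 = [(1/4)·p_1/p_2]^(0.75).
With the ratio pinned down, the budget gives x_1* = m/(p_1 + p_2·(x_2/x_1)) and x_2* = (x_2/x_1)·x_1*.
Numerically x_2/x_1 = 0.47447, so x_1* = 255/(9 + 6.08·0.47447) = 21.456 and x_2* = 0.47447·21.456 = 10.1802.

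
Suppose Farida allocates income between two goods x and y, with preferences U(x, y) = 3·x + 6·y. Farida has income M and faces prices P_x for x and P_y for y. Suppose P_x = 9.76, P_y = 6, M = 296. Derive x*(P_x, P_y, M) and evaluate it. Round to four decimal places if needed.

Linear utility — the consumer picks whichever good has higher MU/price: 3/9.76 = 0.3074 vs 6/6 = 1.
y gives more utility per dollar, so spend all income on y: y* = M/P_y, x* = 0.
Numerically: x* = 0, y* = 49.3333.

x* = 0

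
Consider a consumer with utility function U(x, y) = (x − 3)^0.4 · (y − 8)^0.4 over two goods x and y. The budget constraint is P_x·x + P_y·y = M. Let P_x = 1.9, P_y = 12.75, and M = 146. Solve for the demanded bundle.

x* = 13.0789, y* = 9.502

Let x' = x−3, y' = y−8. MRS = y'/x' = P_x/P_y.
Substituting into the budget: x* = 3 + 0.5·(M − 3·P_x − 8·P_y)/P_x, and y* = 8 + 0.5·(…)/P_y.
Discretionary income = 146 − 3·1.9 − 8·12.75 = 38.3; x* = 3 + 0.5·38.3/1.9 = 13.0789; y* = 8 + 0.5·38.3/12.75 = 9.502.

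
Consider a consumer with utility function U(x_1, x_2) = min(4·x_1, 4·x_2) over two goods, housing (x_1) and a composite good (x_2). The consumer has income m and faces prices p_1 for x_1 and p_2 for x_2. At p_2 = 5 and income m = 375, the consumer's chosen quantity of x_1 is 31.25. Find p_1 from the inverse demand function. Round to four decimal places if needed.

p_1 = 7

With perfect complements, no substitution: consume in ratio x_1:x_2 = 4:4.
Budget: p_1·x_1 + p_2·x_1 = m, so (4·p_1 + 4·p_2)·x_1 = 4·m.
Demand: x_1*(p_1,p_2,m) = 4·m/(4·p_1 + 4·p_2), x_2* = 4·m/(4·p_1 + 4·p_2).
Set x_1* = 31.25 in the demand function and solve for p_1: p_1 = 7.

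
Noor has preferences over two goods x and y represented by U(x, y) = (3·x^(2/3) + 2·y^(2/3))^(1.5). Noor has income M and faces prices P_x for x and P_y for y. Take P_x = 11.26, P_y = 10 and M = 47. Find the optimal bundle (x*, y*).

MU_x ∝ 3·x^(-1/3), MU_y ∝ 2·y^(-1/3), so MRS = (3/2)·(y/x)^(1/3) = P_x/P_y.
Solve for the ratio: y/x = [(2/3)·P_x/P_y]^(3).
Substitute y = (y/x)·x into the budget: x* = M/(P_x + P_y·(y/x)).
Numerically y/x = 0.423001, so x* = 47/(11.26 + 10·0.423001) = 3.0342 and y* = 0.423001·3.0342 = 1.2835.

x* = 3.0342, y* = 1.2835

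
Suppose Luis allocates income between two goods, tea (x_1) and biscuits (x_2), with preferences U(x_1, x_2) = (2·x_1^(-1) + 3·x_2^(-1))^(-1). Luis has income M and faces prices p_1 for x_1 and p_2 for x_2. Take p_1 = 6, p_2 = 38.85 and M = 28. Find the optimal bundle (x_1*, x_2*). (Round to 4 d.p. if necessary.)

From the CES first-order condition, (2/3)·(x_2/x_1)^(2) = p_1/p_2.
Solve for the ratio: x_2/x_1 = [(3/2)·p_1/p_2]^(0.5).
Substitute x_2 = (x_2/x_1)·x_1 into the budget: x_1* = M/(p_1 + p_2·(x_2/x_1)).
Numerically x_2/x_1 = 0.481311, so x_1* = 28/(6 + 38.85·0.481311) = 1.1337 and x_2* = 0.481311·1.1337 = 0.5456.

x_1* = 1.1337, x_2* = 0.5456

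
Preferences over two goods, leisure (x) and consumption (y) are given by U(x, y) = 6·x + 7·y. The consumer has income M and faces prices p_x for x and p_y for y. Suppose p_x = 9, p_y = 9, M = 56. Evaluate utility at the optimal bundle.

V = 43.5556

Linear utility — the consumer picks whichever good has higher MU/price: 6/9 = 0.6667 vs 7/9 = 0.7778.
y gives more utility per dollar, so spend all income on y: y* = M/p_y, x* = 0.
Numerically: x* = 0, y* = 6.2222.
Utility at the optimum: U(0, 6.2222) = 43.5556.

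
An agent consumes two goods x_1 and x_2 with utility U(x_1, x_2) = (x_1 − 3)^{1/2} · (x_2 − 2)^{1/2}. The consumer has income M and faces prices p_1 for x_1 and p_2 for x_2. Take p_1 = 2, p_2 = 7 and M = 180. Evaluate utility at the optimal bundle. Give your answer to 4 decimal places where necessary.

V = 21.3809

Let x_1' = x_1−3, x_2' = x_2−2. MRS = x_2'/x_1' = p_1/p_2.
After buying the subsistence bundle (3, 2), a share 0.5 of the remaining income goes to x_1: x_1* = 3 + 0.5·(M − 3p_1 − 2p_2)/p_1.
Discretionary income = 180 − 3·2 − 2·7 = 160; x_1* = 3 + 0.5·160/2 = 43; x_2* = 2 + 0.5·160/7 = 13.4286.
Utility at the optimum: U(43, 13.4286) = 21.3809.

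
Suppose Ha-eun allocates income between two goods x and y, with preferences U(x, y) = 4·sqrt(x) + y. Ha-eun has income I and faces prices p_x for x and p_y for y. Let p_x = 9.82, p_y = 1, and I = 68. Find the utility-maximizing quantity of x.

x* = 0.0415

Set MRS = p_x/p_y: 2·x^(−1/2) = p_x/p_y.
Thus x* = (2·p_y/p_x)² — independent of I — with the rest of income spent on y.
Plugging in: x* = (2·1/9.82)² = 0.0415.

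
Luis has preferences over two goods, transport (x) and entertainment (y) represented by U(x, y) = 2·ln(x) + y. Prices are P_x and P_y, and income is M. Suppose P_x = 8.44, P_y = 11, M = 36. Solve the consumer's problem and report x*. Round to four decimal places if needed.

Set MRS = P_x/P_y: (2/x)/1 = P_x/P_y.
So x*(P_x,P_y) = 2·P_y/P_x, independent of income; and y* = (M − 2·P_y)/P_y.
At the given prices: x* = 2·11/8.44 = 2.6066.

x* = 2.6066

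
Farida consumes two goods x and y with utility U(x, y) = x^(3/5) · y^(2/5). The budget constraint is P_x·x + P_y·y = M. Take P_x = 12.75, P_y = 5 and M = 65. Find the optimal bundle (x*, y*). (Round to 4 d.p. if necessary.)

The MRS is (3/2)·y/x. Set MRS = P_x/P_y.
So 0.6·P_y·y = 0.4·P_x·x; combined with the budget, a share 0.6 of income goes to x.
Demand: x*(P_x,P_y,M) = 0.6·M/P_x and y* = 0.4·M/P_y.
At P_x=12.75, P_y=5, M=65: x* = 0.6·65/12.75 = 3.0588, y* = 5.2.

x* = 3.0588, y* = 5.2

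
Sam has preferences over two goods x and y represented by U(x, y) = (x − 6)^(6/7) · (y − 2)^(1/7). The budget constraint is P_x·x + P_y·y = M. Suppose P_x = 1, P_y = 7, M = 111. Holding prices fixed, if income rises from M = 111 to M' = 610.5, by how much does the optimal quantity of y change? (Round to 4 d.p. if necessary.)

Δy* = 10.1939

This is Cobb-Douglas in (x−6, y−2): tangency gives 6/7·P_y·(y−2) = 1/7·P_x·(x−6).
After buying the subsistence bundle (6, 2), a share 6/7 of the remaining income goes to x: x* = 6 + 6/7·(M − 6P_x − 2P_y)/P_x.
Discretionary income = 111 − 6·1 − 2·7 = 91; y* = 2 + 1/7·91/7 = 3.8571.
At M' = 610.5: y* = 14.051. Change: 14.051 − 3.8571 = 10.1939.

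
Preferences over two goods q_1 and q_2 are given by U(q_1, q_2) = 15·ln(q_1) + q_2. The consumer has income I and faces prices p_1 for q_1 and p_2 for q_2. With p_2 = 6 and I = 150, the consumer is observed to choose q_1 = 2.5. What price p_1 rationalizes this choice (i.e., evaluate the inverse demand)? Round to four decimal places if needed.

p_1 = 36

Set MRS = p_1/p_2: (15/q_1)/1 = p_1/p_2.
So q_1*(p_1,p_2) = 15·p_2/p_1, independent of income; and q_2* = (I − 15·p_2)/p_2.
Set q_1* = 2.5 in the demand function and solve for p_1: p_1 = 36.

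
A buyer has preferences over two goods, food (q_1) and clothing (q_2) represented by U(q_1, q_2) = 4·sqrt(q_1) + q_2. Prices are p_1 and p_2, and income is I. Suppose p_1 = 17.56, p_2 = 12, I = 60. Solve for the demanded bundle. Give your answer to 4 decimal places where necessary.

Utility is quasi-linear in q_2; the FOC for q_1 is 2/√q_1 = p_1/p_2.
Thus q_1* = (2·p_2/p_1)² — independent of I — with the rest of income spent on q_2.
Plugging in: q_1* = (2·12/17.56)² = 1.868, q_2* = 2.2665.

q_1* = 1.868, q_2* = 2.2665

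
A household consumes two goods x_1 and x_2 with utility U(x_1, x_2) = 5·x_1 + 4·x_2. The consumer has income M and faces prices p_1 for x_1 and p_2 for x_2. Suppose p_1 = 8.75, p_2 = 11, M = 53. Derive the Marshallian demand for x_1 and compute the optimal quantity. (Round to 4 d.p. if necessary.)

Linear utility — the consumer picks whichever good has higher MU/price: 5/8.75 = 0.5714 vs 4/11 = 0.3636.
x_1 gives more utility per dollar, so spend all income on x_1: x_1* = M/p_1, x_2* = 0.
Numerically: x_1* = 6.0571, x_2* = 0.

x_1* = 6.0571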